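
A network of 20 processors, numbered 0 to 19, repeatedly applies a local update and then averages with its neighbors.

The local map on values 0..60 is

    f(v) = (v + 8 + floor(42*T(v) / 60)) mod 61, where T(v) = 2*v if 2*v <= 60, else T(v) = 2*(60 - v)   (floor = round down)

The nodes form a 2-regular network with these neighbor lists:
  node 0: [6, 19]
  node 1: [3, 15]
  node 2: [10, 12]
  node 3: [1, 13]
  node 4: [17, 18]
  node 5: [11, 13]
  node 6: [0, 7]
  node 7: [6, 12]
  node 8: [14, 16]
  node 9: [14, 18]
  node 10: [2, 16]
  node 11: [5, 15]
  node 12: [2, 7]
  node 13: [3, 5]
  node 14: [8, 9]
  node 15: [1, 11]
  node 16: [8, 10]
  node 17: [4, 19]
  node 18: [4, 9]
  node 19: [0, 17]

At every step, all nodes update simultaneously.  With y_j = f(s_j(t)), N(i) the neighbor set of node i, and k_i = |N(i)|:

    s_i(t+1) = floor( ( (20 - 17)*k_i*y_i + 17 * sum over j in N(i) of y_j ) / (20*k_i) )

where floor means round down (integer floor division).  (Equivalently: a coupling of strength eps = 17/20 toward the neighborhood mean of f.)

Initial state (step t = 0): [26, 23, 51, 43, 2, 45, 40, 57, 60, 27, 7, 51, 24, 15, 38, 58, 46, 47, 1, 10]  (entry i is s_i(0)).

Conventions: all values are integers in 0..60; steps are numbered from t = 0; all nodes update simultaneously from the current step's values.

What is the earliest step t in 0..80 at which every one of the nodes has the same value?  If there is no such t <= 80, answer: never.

Answer: never
Key observation: The state at step 11 reappears at step 15 — the system is in a cycle of period 4 from step 11 on.  No step 0..15 is synchronized, and the cycle repeats forever, so no step up to 80 (or ever) has all nodes equal.

Derivation:
t=0: [26, 23, 51, 43, 2, 45, 40, 57, 60, 27, 7, 51, 24, 15, 38, 58, 46, 47, 1, 10]  (not all equal)
t=1: [21, 8, 13, 21, 11, 24, 9, 9, 12, 12, 12, 10, 8, 17, 9, 6, 14, 20, 11, 13]  (not all equal)
t=2: [37, 38, 32, 40, 43, 34, 41, 28, 35, 32, 39, 15, 32, 33, 34, 28, 36, 39, 34, 54]  (not all equal)
t=3: [12, 14, 16, 15, 15, 28, 14, 15, 16, 17, 16, 19, 16, 16, 17, 27, 16, 11, 15, 14]  (not all equal)
t=4: [40, 29, 46, 43, 39, 44, 40, 43, 46, 46, 46, 18, 45, 31, 47, 41, 46, 41, 45, 35]  (not all equal)
t=5: [15, 13, 12, 16, 13, 31, 14, 13, 12, 12, 12, 19, 12, 13, 12, 30, 12, 15, 13, 14]  (not all equal)
t=6: [41, 33, 36, 40, 41, 41, 41, 38, 36, 37, 36, 23, 37, 33, 36, 41, 36, 40, 37, 43]  (not all equal)
t=7: [13, 14, 16, 16, 15, 10, 14, 15, 16, 16, 16, 12, 15, 14, 16, 10, 16, 13, 15, 14]  (not all equal)
t=8: [40, 39, 45, 41, 41, 37, 41, 42, 46, 45, 46, 32, 44, 39, 46, 37, 46, 41, 44, 39]  (not all equal)
t=9: [14, 15, 12, 14, 13, 16, 14, 13, 12, 12, 12, 16, 13, 15, 12, 16, 12, 14, 13, 14]  (not all equal)
t=10: [41, 43, 37, 43, 39, 45, 40, 39, 36, 37, 36, 46, 37, 43, 36, 45, 36, 40, 37, 41]  (not all equal)
t=11: [14, 13, 16, 13, 15, 12, 14, 15, 16, 16, 16, 12, 15, 13, 16, 12, 16, 14, 15, 14]  (not all equal)
t=12: [41, 37, 45, 39, 42, 37, 42, 42, 46, 45, 46, 36, 44, 37, 46, 37, 46, 42, 44, 41]  (not all equal)
t=13: [14, 15, 12, 15, 13, 16, 14, 13, 12, 12, 12, 16, 13, 15, 12, 16, 12, 14, 13, 14]  (not all equal)
t=14: [41, 44, 37, 44, 39, 45, 40, 39, 36, 37, 36, 46, 37, 44, 36, 45, 36, 40, 37, 41]  (not all equal)
t=15: [14, 13, 16, 13, 15, 12, 14, 15, 16, 16, 16, 12, 15, 13, 16, 12, 16, 14, 15, 14]  (not all equal)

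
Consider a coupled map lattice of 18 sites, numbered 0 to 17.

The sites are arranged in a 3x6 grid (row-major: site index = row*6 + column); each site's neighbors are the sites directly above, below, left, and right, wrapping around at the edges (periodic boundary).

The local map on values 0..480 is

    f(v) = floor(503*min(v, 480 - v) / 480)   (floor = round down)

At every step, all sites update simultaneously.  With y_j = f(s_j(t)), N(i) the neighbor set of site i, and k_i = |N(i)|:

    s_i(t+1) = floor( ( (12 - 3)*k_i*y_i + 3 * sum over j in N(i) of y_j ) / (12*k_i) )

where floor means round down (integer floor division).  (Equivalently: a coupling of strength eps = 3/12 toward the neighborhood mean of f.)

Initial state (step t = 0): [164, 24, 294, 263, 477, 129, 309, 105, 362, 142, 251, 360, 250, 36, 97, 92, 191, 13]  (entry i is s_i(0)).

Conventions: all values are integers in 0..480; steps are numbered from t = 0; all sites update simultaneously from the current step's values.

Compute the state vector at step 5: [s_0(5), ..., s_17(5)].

Answer: [167, 116, 163, 180, 143, 138, 178, 129, 152, 180, 186, 158, 173, 114, 137, 161, 163, 133]

Derivation:
t=0: [164, 24, 294, 263, 477, 129, 309, 105, 362, 142, 251, 360, 250, 36, 97, 92, 191, 13]
t=1: [164, 50, 175, 197, 52, 120, 174, 105, 126, 153, 209, 129, 205, 57, 103, 114, 171, 53]
t=2: [164, 71, 168, 186, 86, 119, 175, 109, 134, 162, 197, 137, 189, 74, 111, 130, 162, 82]
t=3: [164, 89, 164, 181, 110, 123, 176, 115, 140, 169, 190, 144, 180, 89, 120, 142, 159, 103]
t=4: [165, 104, 162, 179, 128, 129, 177, 122, 146, 175, 187, 151, 175, 102, 128, 152, 160, 119]
t=5: [167, 116, 163, 180, 143, 138, 178, 129, 152, 180, 186, 158, 173, 114, 137, 161, 163, 133]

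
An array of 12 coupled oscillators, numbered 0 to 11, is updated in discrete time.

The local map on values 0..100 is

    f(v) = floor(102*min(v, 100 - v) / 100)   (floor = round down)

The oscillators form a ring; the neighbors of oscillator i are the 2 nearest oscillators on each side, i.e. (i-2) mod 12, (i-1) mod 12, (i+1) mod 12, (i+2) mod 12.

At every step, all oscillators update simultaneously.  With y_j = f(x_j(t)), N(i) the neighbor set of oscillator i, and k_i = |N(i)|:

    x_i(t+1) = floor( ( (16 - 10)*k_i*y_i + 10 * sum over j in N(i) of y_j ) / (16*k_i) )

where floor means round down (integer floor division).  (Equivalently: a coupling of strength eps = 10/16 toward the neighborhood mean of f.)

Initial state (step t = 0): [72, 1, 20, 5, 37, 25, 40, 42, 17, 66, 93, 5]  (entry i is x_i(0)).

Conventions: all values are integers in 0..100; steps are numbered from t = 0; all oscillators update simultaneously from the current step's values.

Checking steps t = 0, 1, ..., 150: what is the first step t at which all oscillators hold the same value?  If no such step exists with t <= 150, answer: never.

Answer: 15
Key observation: Synchronization is absorbing here: once all oscillators are equal they stay equal, and step 15 is the first all-equal step.

Derivation:
t=0: [72, 1, 20, 5, 37, 25, 40, 42, 17, 66, 93, 5]  (not all equal)
t=1: [15, 9, 18, 14, 27, 28, 33, 33, 25, 23, 15, 12]  (not all equal)
t=2: [14, 12, 16, 18, 24, 27, 30, 29, 25, 21, 17, 14]  (not all equal)
t=3: [14, 14, 16, 19, 23, 25, 27, 26, 24, 21, 17, 15]  (not all equal)
t=4: [14, 15, 16, 19, 22, 24, 25, 24, 23, 20, 17, 15]  (not all equal)
t=5: [15, 15, 16, 19, 21, 23, 23, 23, 22, 19, 17, 15]  (not all equal)
t=6: [15, 15, 16, 18, 20, 22, 22, 22, 21, 19, 17, 15]  (not all equal)
t=7: [15, 15, 16, 18, 19, 21, 21, 21, 20, 18, 17, 15]  (not all equal)
t=8: [15, 15, 16, 17, 19, 20, 20, 20, 19, 18, 17, 15]  (not all equal)
t=9: [15, 15, 16, 17, 18, 19, 19, 19, 18, 17, 16, 15]  (not all equal)
t=10: [15, 15, 16, 17, 17, 18, 18, 18, 17, 17, 16, 15]  (not all equal)
t=11: [15, 15, 16, 16, 17, 17, 17, 17, 17, 16, 16, 15]  (not all equal)
t=12: [15, 15, 15, 16, 16, 16, 17, 16, 16, 16, 15, 15]  (not all equal)
t=13: [15, 15, 15, 15, 16, 16, 16, 16, 16, 15, 15, 15]  (not all equal)
t=14: [15, 15, 15, 15, 15, 15, 16, 15, 15, 15, 15, 15]  (not all equal)
t=15: [15, 15, 15, 15, 15, 15, 15, 15, 15, 15, 15, 15]  (all equal)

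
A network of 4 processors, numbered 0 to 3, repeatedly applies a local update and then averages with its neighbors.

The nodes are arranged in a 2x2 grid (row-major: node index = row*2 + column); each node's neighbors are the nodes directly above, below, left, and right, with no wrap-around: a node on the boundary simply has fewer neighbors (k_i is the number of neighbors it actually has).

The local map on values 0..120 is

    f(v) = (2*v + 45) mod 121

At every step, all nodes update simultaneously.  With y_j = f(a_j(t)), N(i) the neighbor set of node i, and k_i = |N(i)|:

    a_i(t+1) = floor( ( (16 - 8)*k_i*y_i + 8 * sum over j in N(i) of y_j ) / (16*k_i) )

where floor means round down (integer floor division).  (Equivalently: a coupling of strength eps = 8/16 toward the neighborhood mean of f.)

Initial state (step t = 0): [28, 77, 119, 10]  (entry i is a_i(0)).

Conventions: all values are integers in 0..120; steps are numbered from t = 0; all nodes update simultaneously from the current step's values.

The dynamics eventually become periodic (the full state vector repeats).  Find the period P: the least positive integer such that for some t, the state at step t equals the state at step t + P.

Answer: 5
Key observation: The state at step 6, [105, 105, 87, 87], reappears at step 11 — and no state repeats earlier — so the cycle the system enters has period 5.

Derivation:
t=0: [28, 77, 119, 10]
t=1: [80, 80, 62, 62]
t=2: [75, 75, 57, 57]
t=3: [65, 65, 47, 47]
t=4: [45, 45, 27, 27]
t=5: [35, 35, 77, 77]
t=6: [105, 105, 87, 87]
t=7: [34, 34, 76, 76]
t=8: [103, 103, 85, 85]
t=9: [30, 30, 72, 72]
t=10: [95, 95, 77, 77]
t=11: [105, 105, 87, 87]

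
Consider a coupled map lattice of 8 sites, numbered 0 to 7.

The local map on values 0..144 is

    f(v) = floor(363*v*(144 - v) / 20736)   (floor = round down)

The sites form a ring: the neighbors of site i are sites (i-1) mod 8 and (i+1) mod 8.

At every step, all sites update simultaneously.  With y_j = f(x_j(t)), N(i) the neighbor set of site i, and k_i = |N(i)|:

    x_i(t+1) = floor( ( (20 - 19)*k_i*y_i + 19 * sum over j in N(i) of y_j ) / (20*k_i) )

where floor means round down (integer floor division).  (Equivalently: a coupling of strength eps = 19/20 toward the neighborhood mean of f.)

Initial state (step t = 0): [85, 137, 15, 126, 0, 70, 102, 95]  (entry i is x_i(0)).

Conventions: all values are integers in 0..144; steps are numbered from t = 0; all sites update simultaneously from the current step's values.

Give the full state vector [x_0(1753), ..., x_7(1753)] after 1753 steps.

Answer: [87, 87, 87, 87, 87, 87, 87, 87]
Key observation: The state at step 5, [87, 87, 87, 87, 87, 87, 87, 87], reappears at step 7: the system is in a cycle of period 2 from step 5 on.  Therefore the state at step 1753 equals the state at step 5 + ((1753 - 5) mod 2) = 5, which is [87, 87, 87, 87, 87, 87, 87, 87].

Derivation:
t=0: [85, 137, 15, 126, 0, 70, 102, 95]
t=1: [50, 57, 27, 17, 61, 39, 84, 80]
t=2: [87, 69, 61, 69, 55, 87, 80, 85]
t=3: [88, 87, 89, 86, 87, 86, 86, 87]
t=4: [86, 85, 86, 85, 86, 86, 86, 86]
t=5: [87, 87, 87, 87, 87, 87, 87, 87]
t=6: [86, 86, 86, 86, 86, 86, 86, 86]
t=7: [87, 87, 87, 87, 87, 87, 87, 87]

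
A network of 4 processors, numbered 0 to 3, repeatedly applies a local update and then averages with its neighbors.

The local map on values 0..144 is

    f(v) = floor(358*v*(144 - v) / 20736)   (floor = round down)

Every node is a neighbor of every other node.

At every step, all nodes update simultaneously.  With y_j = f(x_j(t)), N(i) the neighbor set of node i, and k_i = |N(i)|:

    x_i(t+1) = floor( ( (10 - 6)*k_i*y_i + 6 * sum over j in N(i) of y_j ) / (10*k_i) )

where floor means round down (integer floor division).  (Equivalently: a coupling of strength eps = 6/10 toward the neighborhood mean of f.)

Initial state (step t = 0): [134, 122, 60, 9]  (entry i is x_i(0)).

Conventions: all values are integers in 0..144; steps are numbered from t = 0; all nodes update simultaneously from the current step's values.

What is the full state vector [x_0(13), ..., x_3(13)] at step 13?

Simulating step by step:
t=0: [134, 122, 60, 9]
t=1: [39, 44, 52, 39]
t=2: [73, 74, 75, 73]
t=3: [89, 89, 89, 89]
t=4: [84, 84, 84, 84]
t=5: [87, 87, 87, 87]
t=6: [85, 85, 85, 85]
t=7: [86, 86, 86, 86]
t=8: [86, 86, 86, 86]
t=9: [86, 86, 86, 86]
t=10: [86, 86, 86, 86]
t=11: [86, 86, 86, 86]
t=12: [86, 86, 86, 86]
t=13: [86, 86, 86, 86]

Answer: [86, 86, 86, 86]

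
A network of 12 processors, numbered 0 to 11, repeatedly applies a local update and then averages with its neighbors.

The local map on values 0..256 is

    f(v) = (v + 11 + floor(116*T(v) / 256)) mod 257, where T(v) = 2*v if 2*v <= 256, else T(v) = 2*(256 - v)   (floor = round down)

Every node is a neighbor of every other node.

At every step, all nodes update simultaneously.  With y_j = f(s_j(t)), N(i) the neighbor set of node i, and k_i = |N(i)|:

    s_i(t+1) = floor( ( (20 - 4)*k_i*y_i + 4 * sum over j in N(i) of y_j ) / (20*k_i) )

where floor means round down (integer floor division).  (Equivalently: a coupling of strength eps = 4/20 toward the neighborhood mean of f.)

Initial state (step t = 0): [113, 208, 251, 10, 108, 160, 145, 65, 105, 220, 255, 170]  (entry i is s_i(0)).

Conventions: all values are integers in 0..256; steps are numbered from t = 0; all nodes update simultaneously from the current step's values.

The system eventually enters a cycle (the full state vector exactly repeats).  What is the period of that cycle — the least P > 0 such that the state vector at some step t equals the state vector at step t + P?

Answer: 4
Key observation: The state at step 40, [74, 232, 232, 74, 74, 232, 74, 74, 74, 232, 232, 232], reappears at step 44 — and no state repeats earlier — so the cycle the system enters has period 4.

Derivation:
t=0: [113, 208, 251, 10, 108, 160, 145, 65, 105, 220, 255, 170]
t=1: [196, 23, 27, 43, 188, 20, 220, 124, 185, 24, 27, 20]
t=2: [15, 54, 60, 84, 14, 50, 17, 205, 14, 56, 60, 50]
t=3: [49, 106, 116, 152, 47, 101, 52, 22, 47, 110, 116, 101]
t=4: [113, 198, 213, 32, 110, 190, 118, 72, 110, 204, 213, 190]
t=5: [197, 23, 24, 77, 192, 23, 204, 136, 192, 24, 24, 23]
t=6: [16, 56, 57, 136, 16, 56, 17, 213, 16, 57, 57, 56]
t=7: [52, 112, 113, 219, 52, 112, 54, 24, 52, 113, 113, 112]
t=8: [119, 208, 210, 38, 119, 208, 122, 77, 119, 210, 210, 208]
t=9: [207, 26, 26, 87, 207, 26, 212, 145, 207, 26, 26, 26]
t=10: [18, 61, 61, 152, 18, 61, 18, 214, 18, 61, 61, 61]
t=11: [52, 116, 116, 17, 52, 116, 52, 21, 52, 116, 116, 116]
t=12: [121, 216, 216, 68, 121, 216, 121, 74, 121, 216, 216, 216]
t=13: [211, 28, 28, 132, 211, 28, 211, 142, 211, 28, 28, 28]
t=14: [20, 66, 66, 216, 20, 66, 20, 216, 20, 66, 66, 66]
t=15: [56, 124, 124, 23, 56, 124, 56, 23, 56, 124, 124, 124]
t=16: [128, 230, 230, 79, 128, 230, 128, 79, 128, 230, 230, 230]
t=17: [224, 30, 30, 151, 224, 30, 224, 151, 224, 30, 30, 30]
t=18: [13, 61, 61, 7, 13, 61, 13, 7, 13, 61, 61, 61]
t=19: [44, 116, 116, 36, 44, 116, 44, 36, 44, 116, 116, 116]
t=20: [108, 216, 216, 96, 108, 216, 108, 96, 108, 216, 216, 216]
t=21: [192, 28, 28, 175, 192, 28, 192, 175, 192, 28, 28, 28]
t=22: [10, 57, 57, 8, 10, 57, 10, 8, 10, 57, 57, 57]
t=23: [39, 109, 109, 36, 39, 109, 39, 36, 39, 109, 109, 109]
t=24: [99, 203, 203, 94, 99, 203, 99, 94, 99, 203, 203, 203]
t=25: [177, 25, 25, 170, 177, 25, 177, 170, 177, 25, 25, 25]
t=26: [8, 51, 51, 7, 8, 51, 8, 7, 8, 51, 51, 51]
t=27: [34, 98, 98, 33, 34, 98, 34, 33, 34, 98, 98, 98]
t=28: [88, 183, 183, 86, 88, 183, 88, 86, 88, 183, 183, 183]
t=29: [158, 21, 21, 155, 158, 21, 158, 155, 158, 21, 21, 21]
t=30: [5, 45, 45, 5, 5, 45, 5, 5, 5, 45, 45, 45]
t=31: [28, 87, 87, 28, 28, 87, 28, 28, 28, 87, 87, 87]
t=32: [76, 163, 163, 76, 76, 163, 76, 76, 76, 163, 163, 163]
t=33: [138, 17, 17, 138, 138, 17, 138, 138, 138, 17, 17, 17]
t=34: [231, 66, 66, 231, 231, 66, 231, 231, 231, 66, 66, 66]
t=35: [21, 121, 121, 21, 21, 121, 21, 21, 21, 121, 121, 121]
t=36: [71, 220, 220, 71, 71, 220, 71, 71, 71, 220, 220, 220]
t=37: [130, 21, 21, 130, 130, 21, 130, 130, 130, 21, 21, 21]
t=38: [232, 73, 73, 232, 232, 73, 232, 232, 232, 73, 73, 73]
t=39: [22, 134, 134, 22, 22, 134, 22, 22, 22, 134, 134, 134]
t=40: [74, 232, 232, 74, 74, 232, 74, 74, 74, 232, 232, 232]
t=41: [136, 22, 22, 136, 136, 22, 136, 136, 136, 22, 22, 22]
t=42: [232, 74, 74, 232, 232, 74, 232, 232, 232, 74, 74, 74]
t=43: [22, 136, 136, 22, 22, 136, 22, 22, 22, 136, 136, 136]
t=44: [74, 232, 232, 74, 74, 232, 74, 74, 74, 232, 232, 232]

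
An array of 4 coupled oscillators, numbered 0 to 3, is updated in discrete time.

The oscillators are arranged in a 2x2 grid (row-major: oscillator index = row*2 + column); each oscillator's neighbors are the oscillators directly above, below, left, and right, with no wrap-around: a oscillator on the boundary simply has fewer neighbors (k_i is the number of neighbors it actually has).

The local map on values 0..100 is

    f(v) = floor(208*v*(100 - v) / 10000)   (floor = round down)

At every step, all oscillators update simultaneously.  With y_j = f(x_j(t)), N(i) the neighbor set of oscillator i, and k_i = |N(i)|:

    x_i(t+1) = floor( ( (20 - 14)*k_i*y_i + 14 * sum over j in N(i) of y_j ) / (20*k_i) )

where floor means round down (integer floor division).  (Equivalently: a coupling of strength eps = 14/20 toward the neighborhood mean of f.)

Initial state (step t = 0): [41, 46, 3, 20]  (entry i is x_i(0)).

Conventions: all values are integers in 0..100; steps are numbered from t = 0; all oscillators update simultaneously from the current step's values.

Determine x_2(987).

Simulating step by step:
t=0: [41, 46, 3, 20]
t=1: [34, 44, 30, 29]
t=2: [46, 46, 43, 45]
t=3: [50, 51, 50, 50]
t=4: [51, 51, 52, 51]
t=5: [51, 51, 51, 51]
t=6: [51, 51, 51, 51]

Answer: x_2(987) = 51
Key observation: The state at step 5, [51, 51, 51, 51], reappears at step 6: the system is in a cycle of period 1 from step 5 on.  Therefore the state at step 987 equals the state at step 5 + ((987 - 5) mod 1) = 5, which is [51, 51, 51, 51].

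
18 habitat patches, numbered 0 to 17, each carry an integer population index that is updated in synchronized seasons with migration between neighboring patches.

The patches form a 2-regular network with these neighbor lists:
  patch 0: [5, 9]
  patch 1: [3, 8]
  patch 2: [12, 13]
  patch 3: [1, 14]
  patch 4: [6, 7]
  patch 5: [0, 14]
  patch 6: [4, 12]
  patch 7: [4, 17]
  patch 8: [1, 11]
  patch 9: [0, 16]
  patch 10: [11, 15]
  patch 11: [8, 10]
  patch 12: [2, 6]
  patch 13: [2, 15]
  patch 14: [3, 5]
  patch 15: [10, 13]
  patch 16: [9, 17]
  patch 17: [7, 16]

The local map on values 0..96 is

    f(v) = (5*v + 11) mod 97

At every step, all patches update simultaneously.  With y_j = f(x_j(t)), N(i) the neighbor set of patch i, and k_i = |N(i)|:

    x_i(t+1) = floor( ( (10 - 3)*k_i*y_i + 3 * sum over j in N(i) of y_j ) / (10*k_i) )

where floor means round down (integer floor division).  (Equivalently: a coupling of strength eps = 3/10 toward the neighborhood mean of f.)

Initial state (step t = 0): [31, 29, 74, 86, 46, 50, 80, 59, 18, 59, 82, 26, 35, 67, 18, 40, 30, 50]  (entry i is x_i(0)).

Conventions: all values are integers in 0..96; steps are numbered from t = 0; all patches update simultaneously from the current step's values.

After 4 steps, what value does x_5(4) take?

Simulating step by step:
t=0: [31, 29, 74, 86, 46, 50, 80, 59, 18, 59, 82, 26, 35, 67, 18, 40, 30, 50]
t=1: [60, 49, 84, 46, 38, 57, 36, 27, 18, 30, 32, 36, 79, 54, 20, 25, 57, 58]
t=2: [24, 51, 45, 44, 26, 8, 69, 36, 26, 48, 71, 77, 33, 73, 17, 51, 14, 15]
t=3: [40, 62, 54, 51, 54, 55, 63, 85, 42, 57, 64, 23, 71, 76, 80, 74, 78, 86]
t=4: [26, 35, 72, 58, 73, 70, 48, 54, 27, 8, 45, 30, 70, 28, 40, 69, 17, 46]

Answer: x_5(4) = 70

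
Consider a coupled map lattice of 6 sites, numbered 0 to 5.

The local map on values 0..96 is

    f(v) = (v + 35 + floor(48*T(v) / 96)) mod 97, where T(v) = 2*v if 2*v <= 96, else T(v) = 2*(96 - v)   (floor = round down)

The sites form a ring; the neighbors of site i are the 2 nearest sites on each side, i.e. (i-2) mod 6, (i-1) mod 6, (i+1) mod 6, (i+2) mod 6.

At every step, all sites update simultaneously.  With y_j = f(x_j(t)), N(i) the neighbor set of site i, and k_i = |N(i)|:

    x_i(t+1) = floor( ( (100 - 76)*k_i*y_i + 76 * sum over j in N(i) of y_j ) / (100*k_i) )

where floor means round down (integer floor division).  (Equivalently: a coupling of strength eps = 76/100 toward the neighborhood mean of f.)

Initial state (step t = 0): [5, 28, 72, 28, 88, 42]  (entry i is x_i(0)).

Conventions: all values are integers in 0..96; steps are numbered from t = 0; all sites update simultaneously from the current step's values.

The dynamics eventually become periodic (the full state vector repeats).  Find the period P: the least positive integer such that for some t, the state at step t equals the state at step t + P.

Simulating step by step:
t=0: [5, 28, 72, 28, 88, 42]
t=1: [45, 58, 57, 56, 44, 54]
t=2: [31, 32, 31, 32, 30, 31]
t=3: [18, 0, 18, 18, 23, 18]
t=4: [66, 62, 66, 66, 73, 66]
t=5: [34, 34, 34, 34, 34, 34]
t=6: [6, 6, 6, 6, 6, 6]
t=7: [47, 47, 47, 47, 47, 47]
t=8: [32, 32, 32, 32, 32, 32]
t=9: [2, 2, 2, 2, 2, 2]
t=10: [39, 39, 39, 39, 39, 39]
t=11: [16, 16, 16, 16, 16, 16]
t=12: [67, 67, 67, 67, 67, 67]
t=13: [34, 34, 34, 34, 34, 34]

Answer: 8
Key observation: The state at step 5, [34, 34, 34, 34, 34, 34], reappears at step 13 — and no state repeats earlier — so the cycle the system enters has period 8.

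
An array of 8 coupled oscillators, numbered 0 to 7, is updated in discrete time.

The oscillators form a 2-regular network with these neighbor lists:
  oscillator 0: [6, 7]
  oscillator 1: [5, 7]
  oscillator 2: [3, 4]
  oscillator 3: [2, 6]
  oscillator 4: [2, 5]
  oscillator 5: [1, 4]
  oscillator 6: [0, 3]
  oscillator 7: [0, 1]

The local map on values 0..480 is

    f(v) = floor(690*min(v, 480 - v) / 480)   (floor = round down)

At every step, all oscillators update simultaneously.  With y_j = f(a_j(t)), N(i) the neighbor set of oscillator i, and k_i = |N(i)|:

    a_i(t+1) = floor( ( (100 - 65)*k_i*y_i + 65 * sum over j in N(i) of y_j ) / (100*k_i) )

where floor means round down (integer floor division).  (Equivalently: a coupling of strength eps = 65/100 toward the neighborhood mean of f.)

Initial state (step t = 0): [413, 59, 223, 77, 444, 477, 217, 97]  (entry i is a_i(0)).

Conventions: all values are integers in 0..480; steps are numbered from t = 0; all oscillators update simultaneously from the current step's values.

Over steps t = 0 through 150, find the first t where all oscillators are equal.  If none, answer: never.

Simulating step by step:
t=0: [413, 59, 223, 77, 444, 477, 217, 97]  (not all equal)
t=1: [179, 75, 164, 243, 123, 45, 175, 107]  (not all equal)
t=2: [221, 107, 249, 276, 158, 114, 281, 171]  (not all equal)
t=3: [283, 186, 285, 303, 240, 180, 298, 238]  (not all equal)
t=4: [295, 288, 292, 264, 295, 289, 265, 298]  (not all equal)
t=5: [278, 270, 281, 296, 269, 271, 295, 267]  (not all equal)
t=6: [287, 302, 284, 271, 296, 301, 272, 299]  (not all equal)
t=7: [278, 257, 281, 293, 267, 258, 292, 263]  (not all equal)
t=8: [290, 316, 286, 274, 303, 315, 275, 307]  (not all equal)
t=9: [271, 239, 276, 289, 256, 241, 287, 251]  (not all equal)
t=10: [301, 338, 296, 281, 319, 336, 283, 324]  (not all equal)
t=11: [254, 211, 260, 277, 233, 213, 275, 228]  (not all equal)
t=12: [315, 311, 313, 300, 319, 314, 302, 318]  (not all equal)
t=13: [241, 237, 242, 251, 236, 237, 250, 236]  (not all equal)
t=14: [337, 339, 336, 333, 340, 339, 333, 340]  (not all equal)
t=15: [205, 201, 206, 209, 203, 201, 209, 202]  (not all equal)
t=16: [294, 288, 295, 298, 291, 288, 298, 290]  (not all equal)
t=17: [267, 275, 265, 262, 270, 274, 262, 272]  (not all equal)
t=18: [306, 296, 307, 311, 301, 296, 310, 299]  (not all equal)
t=19: [251, 262, 248, 244, 256, 261, 245, 258]  (not all equal)
t=20: [328, 315, 331, 336, 322, 316, 335, 320]  (not all equal)
t=21: [218, 234, 215, 209, 225, 233, 210, 228]  (not all equal)
t=22: [313, 332, 310, 303, 322, 331, 304, 325]  (not all equal)
t=23: [238, 215, 241, 250, 228, 217, 249, 224]  (not all equal)
t=24: [332, 313, 333, 334, 327, 315, 334, 324]  (not all equal)
t=25: [214, 233, 212, 209, 222, 232, 209, 225]  (not all equal)
t=26: [309, 330, 307, 301, 318, 328, 302, 321]  (not all equal)
t=27: [242, 220, 245, 253, 232, 221, 252, 229]  (not all equal)
t=28: [332, 320, 332, 329, 329, 321, 331, 329]  (not all equal)
t=29: [214, 225, 215, 214, 218, 225, 214, 219]  (not all equal)
t=30: [309, 320, 309, 307, 314, 319, 307, 314]  (not all equal)
t=31: [243, 232, 243, 247, 238, 232, 247, 237]  (not all equal)
t=32: [338, 335, 338, 335, 338, 335, 335, 337]  (not all equal)
t=33: [205, 207, 205, 206, 205, 206, 206, 205]  (not all equal)
t=34: [294, 295, 294, 295, 294, 295, 295, 294]  (not all equal)
t=35: [266, 265, 266, 265, 266, 265, 265, 266]  (not all equal)
t=36: [307, 308, 307, 308, 307, 308, 308, 307]  (not all equal)
t=37: [247, 247, 247, 247, 247, 247, 247, 247]  (all equal)

Answer: 37
Key observation: Synchronization is absorbing here: once all oscillators are equal they stay equal, and step 37 is the first all-equal step.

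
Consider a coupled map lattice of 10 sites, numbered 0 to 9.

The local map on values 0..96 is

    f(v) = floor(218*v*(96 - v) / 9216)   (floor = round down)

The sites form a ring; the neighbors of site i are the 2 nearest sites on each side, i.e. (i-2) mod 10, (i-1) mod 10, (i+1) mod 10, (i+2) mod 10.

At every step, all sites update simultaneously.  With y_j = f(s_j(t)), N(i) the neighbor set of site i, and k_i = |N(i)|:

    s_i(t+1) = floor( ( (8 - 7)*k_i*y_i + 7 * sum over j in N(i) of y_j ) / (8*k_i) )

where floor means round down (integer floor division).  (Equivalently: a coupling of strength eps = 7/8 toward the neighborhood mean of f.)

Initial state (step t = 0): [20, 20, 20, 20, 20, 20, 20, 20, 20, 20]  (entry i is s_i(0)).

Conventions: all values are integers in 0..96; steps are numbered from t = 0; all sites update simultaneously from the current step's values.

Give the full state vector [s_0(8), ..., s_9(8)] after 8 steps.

Answer: [53, 53, 53, 53, 53, 53, 53, 53, 53, 53]

Derivation:
t=0: [20, 20, 20, 20, 20, 20, 20, 20, 20, 20]
t=1: [35, 35, 35, 35, 35, 35, 35, 35, 35, 35]
t=2: [50, 50, 50, 50, 50, 50, 50, 50, 50, 50]
t=3: [54, 54, 54, 54, 54, 54, 54, 54, 54, 54]
t=4: [53, 53, 53, 53, 53, 53, 53, 53, 53, 53]
t=5: [53, 53, 53, 53, 53, 53, 53, 53, 53, 53]
t=6: [53, 53, 53, 53, 53, 53, 53, 53, 53, 53]
t=7: [53, 53, 53, 53, 53, 53, 53, 53, 53, 53]
t=8: [53, 53, 53, 53, 53, 53, 53, 53, 53, 53]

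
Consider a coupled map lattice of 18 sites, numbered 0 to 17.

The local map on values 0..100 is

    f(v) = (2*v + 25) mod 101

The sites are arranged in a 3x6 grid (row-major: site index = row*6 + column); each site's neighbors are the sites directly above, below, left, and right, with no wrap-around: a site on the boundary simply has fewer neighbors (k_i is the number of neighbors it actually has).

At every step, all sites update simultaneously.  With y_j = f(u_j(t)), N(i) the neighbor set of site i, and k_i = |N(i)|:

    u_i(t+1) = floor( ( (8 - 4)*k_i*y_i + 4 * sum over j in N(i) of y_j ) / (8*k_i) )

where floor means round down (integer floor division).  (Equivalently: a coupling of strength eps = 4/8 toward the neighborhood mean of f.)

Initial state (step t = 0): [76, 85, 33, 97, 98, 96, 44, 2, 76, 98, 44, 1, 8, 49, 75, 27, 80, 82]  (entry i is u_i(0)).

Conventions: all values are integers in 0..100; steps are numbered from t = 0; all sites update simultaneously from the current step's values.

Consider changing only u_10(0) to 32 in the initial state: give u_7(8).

Answer: u_7(8) = 69
Key observation: This trace re-runs the system from the modified initial state.

Derivation:
t=0: [76, 85, 33, 97, 98, 96, 44, 2, 76, 98, 32, 1, 8, 49, 75, 27, 80, 82]
t=1: [64, 79, 76, 30, 29, 19, 30, 40, 64, 42, 63, 45, 29, 35, 66, 69, 84, 71]
t=2: [67, 63, 74, 70, 74, 55, 65, 41, 44, 35, 49, 36, 86, 71, 62, 57, 75, 59]
t=3: [55, 47, 57, 71, 56, 59, 53, 25, 33, 64, 53, 64, 78, 58, 43, 55, 54, 63]
t=4: [29, 33, 48, 54, 41, 43, 46, 59, 67, 53, 36, 46, 57, 47, 32, 32, 35, 46]
t=5: [68, 69, 40, 25, 26, 10, 35, 43, 51, 49, 66, 28, 27, 37, 72, 80, 81, 35]
t=6: [69, 43, 29, 54, 67, 62, 72, 40, 26, 41, 61, 73, 88, 75, 68, 71, 82, 89]
t=7: [50, 29, 61, 40, 50, 56, 61, 30, 57, 30, 50, 50, 85, 64, 66, 58, 62, 40]
t=8: [44, 67, 43, 27, 22, 30, 56, 69, 53, 55, 34, 22, 71, 65, 49, 51, 35, 20]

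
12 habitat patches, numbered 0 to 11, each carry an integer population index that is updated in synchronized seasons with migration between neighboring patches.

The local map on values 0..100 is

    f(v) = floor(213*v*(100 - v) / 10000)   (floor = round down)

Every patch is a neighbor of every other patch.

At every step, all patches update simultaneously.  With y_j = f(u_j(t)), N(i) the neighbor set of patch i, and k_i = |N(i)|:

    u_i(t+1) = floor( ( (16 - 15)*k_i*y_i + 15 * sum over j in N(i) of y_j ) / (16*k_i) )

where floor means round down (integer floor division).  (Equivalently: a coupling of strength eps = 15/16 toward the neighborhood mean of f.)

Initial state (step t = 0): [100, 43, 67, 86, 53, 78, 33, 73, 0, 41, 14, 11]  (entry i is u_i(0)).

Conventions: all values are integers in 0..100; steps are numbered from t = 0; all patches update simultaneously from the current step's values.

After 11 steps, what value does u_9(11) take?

Simulating step by step:
t=0: [100, 43, 67, 86, 53, 78, 33, 73, 0, 41, 14, 11]
t=1: [33, 32, 32, 33, 32, 33, 32, 32, 33, 32, 33, 33]
t=2: [46, 46, 46, 46, 46, 46, 46, 46, 46, 46, 46, 46]
t=3: [52, 52, 52, 52, 52, 52, 52, 52, 52, 52, 52, 52]
t=4: [53, 53, 53, 53, 53, 53, 53, 53, 53, 53, 53, 53]
t=5: [53, 53, 53, 53, 53, 53, 53, 53, 53, 53, 53, 53]
t=6: [53, 53, 53, 53, 53, 53, 53, 53, 53, 53, 53, 53]
t=7: [53, 53, 53, 53, 53, 53, 53, 53, 53, 53, 53, 53]
t=8: [53, 53, 53, 53, 53, 53, 53, 53, 53, 53, 53, 53]
t=9: [53, 53, 53, 53, 53, 53, 53, 53, 53, 53, 53, 53]
t=10: [53, 53, 53, 53, 53, 53, 53, 53, 53, 53, 53, 53]
t=11: [53, 53, 53, 53, 53, 53, 53, 53, 53, 53, 53, 53]

Answer: u_9(11) = 53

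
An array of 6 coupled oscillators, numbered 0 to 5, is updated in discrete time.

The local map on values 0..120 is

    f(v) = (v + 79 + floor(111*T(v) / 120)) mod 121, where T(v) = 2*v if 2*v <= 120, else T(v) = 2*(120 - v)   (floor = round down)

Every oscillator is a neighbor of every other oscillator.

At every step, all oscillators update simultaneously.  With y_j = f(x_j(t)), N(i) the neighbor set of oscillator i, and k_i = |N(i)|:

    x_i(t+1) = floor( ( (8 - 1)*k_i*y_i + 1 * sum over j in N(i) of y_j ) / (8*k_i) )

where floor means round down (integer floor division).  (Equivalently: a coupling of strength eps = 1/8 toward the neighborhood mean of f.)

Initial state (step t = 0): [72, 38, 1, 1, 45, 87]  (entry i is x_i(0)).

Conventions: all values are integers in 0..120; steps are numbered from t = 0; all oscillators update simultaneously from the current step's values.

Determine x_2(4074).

Answer: x_2(4074) = 96
Key observation: The state at step 12, [96, 96, 96, 96, 96, 96], reappears at step 14: the system is in a cycle of period 2 from step 12 on.  Therefore the state at step 4074 equals the state at step 12 + ((4074 - 12) mod 2) = 12, which is [96, 96, 96, 96, 96, 96].

Derivation:
t=0: [72, 38, 1, 1, 45, 87]
t=1: [113, 69, 82, 82, 86, 103]
t=2: [83, 12, 106, 106, 102, 90]
t=3: [107, 110, 90, 90, 93, 102]
t=4: [90, 87, 101, 101, 99, 93]
t=5: [102, 104, 94, 94, 95, 99]
t=6: [93, 91, 99, 99, 98, 95]
t=7: [99, 101, 95, 95, 96, 98]
t=8: [95, 94, 98, 98, 97, 96]
t=9: [98, 99, 96, 96, 97, 97]
t=10: [96, 95, 97, 97, 96, 96]
t=11: [97, 98, 97, 97, 97, 97]
t=12: [96, 96, 96, 96, 96, 96]
t=13: [98, 98, 98, 98, 98, 98]
t=14: [96, 96, 96, 96, 96, 96]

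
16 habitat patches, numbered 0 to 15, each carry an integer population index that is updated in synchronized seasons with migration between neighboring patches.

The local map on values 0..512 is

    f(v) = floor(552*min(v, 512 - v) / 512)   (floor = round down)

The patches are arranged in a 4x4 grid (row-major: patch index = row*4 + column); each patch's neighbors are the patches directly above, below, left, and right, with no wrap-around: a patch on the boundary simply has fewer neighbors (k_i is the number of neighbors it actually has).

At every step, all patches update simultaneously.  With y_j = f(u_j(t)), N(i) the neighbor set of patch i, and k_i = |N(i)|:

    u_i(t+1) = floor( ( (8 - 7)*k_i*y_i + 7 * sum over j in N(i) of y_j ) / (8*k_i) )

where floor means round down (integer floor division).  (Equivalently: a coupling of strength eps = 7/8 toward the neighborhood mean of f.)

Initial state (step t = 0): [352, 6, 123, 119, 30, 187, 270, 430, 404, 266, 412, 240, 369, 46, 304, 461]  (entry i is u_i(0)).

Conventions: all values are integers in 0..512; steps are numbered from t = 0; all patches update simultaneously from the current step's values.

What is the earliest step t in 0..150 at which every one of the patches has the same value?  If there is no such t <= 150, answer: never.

Answer: 26
Key observation: Synchronization is absorbing here: once all patches are equal they stay equal, and step 26 is the first all-equal step.

Derivation:
t=0: [352, 6, 123, 119, 30, 187, 270, 430, 404, 266, 412, 240, 369, 46, 304, 461]  (not all equal)
t=1: [38, 148, 131, 112, 146, 148, 148, 199, 146, 136, 233, 104, 91, 193, 89, 217]  (not all equal)
t=2: [143, 119, 145, 170, 123, 155, 187, 140, 136, 187, 143, 217, 171, 124, 213, 119]  (not all equal)
t=3: [133, 155, 168, 156, 152, 165, 162, 198, 169, 156, 208, 155, 145, 195, 149, 218]  (not all equal)
t=4: [162, 167, 171, 193, 166, 169, 195, 175, 164, 194, 174, 216, 191, 167, 215, 172]  (not all equal)
t=5: [178, 180, 197, 188, 177, 192, 188, 213, 194, 184, 216, 192, 181, 210, 189, 225]  (not all equal)
t=6: [191, 202, 200, 218, 200, 197, 217, 206, 196, 215, 206, 230, 214, 202, 229, 209]  (not all equal)
t=7: [214, 211, 226, 220, 210, 222, 219, 236, 223, 217, 237, 226, 216, 233, 224, 243]  (not all equal)
t=8: [226, 236, 234, 247, 235, 231, 246, 240, 231, 244, 240, 254, 243, 237, 253, 244]  (not all equal)
t=9: [252, 248, 260, 256, 247, 257, 255, 266, 257, 254, 266, 261, 253, 264, 260, 271]  (not all equal)
t=10: [267, 271, 272, 269, 272, 270, 269, 272, 270, 270, 271, 263, 270, 271, 264, 269]  (not all equal)
t=11: [259, 260, 260, 258, 260, 259, 259, 262, 259, 259, 263, 260, 259, 261, 260, 266]  (not all equal)
t=12: [271, 271, 271, 270, 271, 271, 270, 271, 271, 270, 271, 267, 271, 271, 268, 270]  (not all equal)
t=13: [259, 259, 259, 259, 259, 259, 259, 261, 259, 259, 261, 259, 259, 260, 259, 263]  (not all equal)
t=14: [272, 272, 272, 271, 272, 272, 271, 271, 272, 271, 271, 269, 271, 271, 269, 271]  (not all equal)
t=15: [258, 258, 258, 258, 258, 258, 258, 259, 258, 258, 259, 259, 258, 259, 259, 260]  (not all equal)
t=16: [273, 273, 273, 272, 273, 273, 272, 272, 273, 272, 272, 271, 272, 272, 271, 271]  (not all equal)
t=17: [257, 257, 257, 257, 257, 257, 257, 258, 257, 257, 258, 258, 257, 258, 258, 259]  (not all equal)
t=18: [274, 274, 274, 273, 274, 274, 273, 273, 274, 273, 273, 272, 273, 273, 272, 272]  (not all equal)
t=19: [256, 256, 256, 256, 256, 256, 256, 257, 256, 256, 257, 257, 256, 257, 257, 258]  (not all equal)
t=20: [276, 276, 276, 275, 276, 276, 275, 275, 276, 275, 274, 273, 275, 275, 273, 273]  (not all equal)
t=21: [254, 254, 254, 254, 254, 254, 254, 255, 254, 254, 256, 256, 254, 255, 256, 257]  (not all equal)
t=22: [273, 273, 273, 273, 273, 273, 273, 274, 273, 273, 274, 274, 273, 274, 274, 275]  (not all equal)
t=23: [257, 257, 257, 256, 257, 257, 256, 256, 257, 256, 256, 255, 256, 256, 255, 255]  (not all equal)
t=24: [274, 274, 275, 275, 274, 274, 275, 275, 275, 275, 275, 275, 275, 275, 275, 274]  (not all equal)
t=25: [256, 255, 255, 255, 255, 255, 255, 255, 255, 255, 255, 255, 255, 255, 255, 255]  (not all equal)
t=26: [274, 274, 274, 274, 274, 274, 274, 274, 274, 274, 274, 274, 274, 274, 274, 274]  (all equal)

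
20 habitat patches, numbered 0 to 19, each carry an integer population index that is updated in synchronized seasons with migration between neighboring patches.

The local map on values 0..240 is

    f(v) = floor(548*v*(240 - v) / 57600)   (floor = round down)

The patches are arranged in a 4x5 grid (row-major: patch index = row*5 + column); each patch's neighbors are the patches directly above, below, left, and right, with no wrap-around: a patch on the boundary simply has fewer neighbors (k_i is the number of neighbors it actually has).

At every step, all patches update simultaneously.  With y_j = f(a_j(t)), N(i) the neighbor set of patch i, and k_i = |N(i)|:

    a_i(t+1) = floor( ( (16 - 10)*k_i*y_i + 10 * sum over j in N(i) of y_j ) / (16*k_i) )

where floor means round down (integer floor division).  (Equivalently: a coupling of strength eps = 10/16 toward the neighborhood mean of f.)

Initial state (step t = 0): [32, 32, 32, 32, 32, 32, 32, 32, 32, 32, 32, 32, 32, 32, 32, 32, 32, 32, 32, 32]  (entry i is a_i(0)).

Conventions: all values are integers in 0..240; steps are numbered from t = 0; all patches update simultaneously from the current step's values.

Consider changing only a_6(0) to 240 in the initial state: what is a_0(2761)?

Simulating step by step:
t=0: [32, 32, 32, 32, 32, 32, 240, 32, 32, 32, 32, 32, 32, 32, 32, 32, 32, 32, 32, 32]
t=1: [63, 49, 63, 63, 63, 49, 39, 53, 63, 63, 63, 53, 63, 63, 63, 63, 63, 63, 63, 63]
t=2: [95, 92, 99, 106, 106, 92, 84, 96, 104, 106, 99, 96, 102, 106, 106, 106, 103, 106, 106, 106]
t=3: [129, 129, 131, 134, 135, 129, 127, 130, 134, 134, 131, 130, 133, 134, 135, 133, 133, 134, 135, 135]
t=4: [136, 135, 135, 134, 134, 135, 136, 135, 135, 134, 135, 135, 135, 134, 134, 135, 135, 134, 134, 134]
t=5: [134, 134, 134, 134, 135, 134, 134, 134, 134, 134, 134, 134, 134, 134, 135, 134, 134, 134, 135, 135]
t=6: [135, 135, 135, 134, 134, 135, 135, 135, 135, 134, 135, 135, 135, 134, 134, 135, 135, 134, 134, 134]
t=7: [134, 134, 134, 134, 135, 134, 134, 134, 134, 134, 134, 134, 134, 134, 135, 134, 134, 134, 135, 135]

Answer: a_0(2761) = 134
Key observation: The state at step 5, [134, 134, 134, 134, 135, 134, 134, 134, 134, 134, 134, 134, 134, 134, 135, 134, 134, 134, 135, 135], reappears at step 7: the system is in a cycle of period 2 from step 5 on.  Therefore the state at step 2761 equals the state at step 5 + ((2761 - 5) mod 2) = 5, which is [134, 134, 134, 134, 135, 134, 134, 134, 134, 134, 134, 134, 134, 134, 135, 134, 134, 134, 135, 135].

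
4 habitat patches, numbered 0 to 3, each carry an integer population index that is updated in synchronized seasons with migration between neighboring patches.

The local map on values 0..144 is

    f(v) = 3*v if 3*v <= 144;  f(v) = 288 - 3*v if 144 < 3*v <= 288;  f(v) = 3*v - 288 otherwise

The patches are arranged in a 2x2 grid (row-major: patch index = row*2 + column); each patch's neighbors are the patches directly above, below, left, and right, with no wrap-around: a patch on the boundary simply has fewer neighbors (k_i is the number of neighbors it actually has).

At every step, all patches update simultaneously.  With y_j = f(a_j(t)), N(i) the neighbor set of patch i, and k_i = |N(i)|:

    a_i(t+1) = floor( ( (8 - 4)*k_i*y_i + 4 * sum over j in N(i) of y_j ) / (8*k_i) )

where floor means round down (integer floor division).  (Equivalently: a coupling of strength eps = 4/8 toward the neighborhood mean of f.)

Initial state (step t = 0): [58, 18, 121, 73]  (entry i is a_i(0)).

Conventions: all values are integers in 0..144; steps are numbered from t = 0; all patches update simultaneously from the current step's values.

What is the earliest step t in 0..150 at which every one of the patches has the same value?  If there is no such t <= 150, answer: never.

Answer: 11
Key observation: Synchronization is absorbing here: once all patches are equal they stay equal, and step 11 is the first all-equal step.

Derivation:
t=0: [58, 18, 121, 73]  (not all equal)
t=1: [89, 72, 83, 66]  (not all equal)
t=2: [38, 63, 47, 72]  (not all equal)
t=3: [117, 96, 117, 96]  (not all equal)
t=4: [47, 15, 47, 15]  (not all equal)
t=5: [117, 69, 117, 69]  (not all equal)
t=6: [67, 76, 67, 76]  (not all equal)
t=7: [80, 66, 80, 66]  (not all equal)
t=8: [58, 79, 58, 79]  (not all equal)
t=9: [98, 66, 98, 66]  (not all equal)
t=10: [27, 69, 27, 69]  (not all equal)
t=11: [81, 81, 81, 81]  (all equal)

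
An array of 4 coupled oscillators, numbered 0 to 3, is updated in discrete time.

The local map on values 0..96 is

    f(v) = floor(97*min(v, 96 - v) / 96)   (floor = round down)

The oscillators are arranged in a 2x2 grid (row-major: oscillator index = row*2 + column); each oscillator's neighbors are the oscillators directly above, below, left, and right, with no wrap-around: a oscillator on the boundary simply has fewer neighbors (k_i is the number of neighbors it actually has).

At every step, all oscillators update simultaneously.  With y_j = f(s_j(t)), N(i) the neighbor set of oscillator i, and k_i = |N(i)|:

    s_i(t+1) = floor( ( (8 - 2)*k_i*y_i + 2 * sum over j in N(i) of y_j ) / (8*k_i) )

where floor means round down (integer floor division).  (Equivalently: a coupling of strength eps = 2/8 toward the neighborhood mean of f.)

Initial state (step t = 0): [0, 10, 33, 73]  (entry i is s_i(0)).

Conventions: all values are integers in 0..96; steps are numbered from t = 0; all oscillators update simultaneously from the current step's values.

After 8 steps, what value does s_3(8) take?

Answer: s_3(8) = 14

Derivation:
t=0: [0, 10, 33, 73]
t=1: [5, 10, 27, 22]
t=2: [8, 10, 23, 21]
t=3: [10, 11, 20, 19]
t=4: [11, 11, 18, 18]
t=5: [11, 11, 17, 17]
t=6: [11, 11, 16, 16]
t=7: [11, 11, 15, 15]
t=8: [11, 11, 14, 14]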